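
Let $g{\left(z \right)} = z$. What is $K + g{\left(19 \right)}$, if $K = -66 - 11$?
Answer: $-58$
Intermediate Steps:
$K = -77$ ($K = -66 - 11 = -77$)
$K + g{\left(19 \right)} = -77 + 19 = -58$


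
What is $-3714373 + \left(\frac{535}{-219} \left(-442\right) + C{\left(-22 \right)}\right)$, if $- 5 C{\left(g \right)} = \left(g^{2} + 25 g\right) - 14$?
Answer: $- \frac{813207713}{219} \approx -3.7133 \cdot 10^{6}$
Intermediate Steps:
$C{\left(g \right)} = \frac{14}{5} - 5 g - \frac{g^{2}}{5}$ ($C{\left(g \right)} = - \frac{\left(g^{2} + 25 g\right) - 14}{5} = - \frac{-14 + g^{2} + 25 g}{5} = \frac{14}{5} - 5 g - \frac{g^{2}}{5}$)
$-3714373 + \left(\frac{535}{-219} \left(-442\right) + C{\left(-22 \right)}\right) = -3714373 + \left(\frac{535}{-219} \left(-442\right) - \left(- \frac{564}{5} + \frac{484}{5}\right)\right) = -3714373 + \left(535 \left(- \frac{1}{219}\right) \left(-442\right) + \left(\frac{14}{5} + 110 - \frac{484}{5}\right)\right) = -3714373 + \left(\left(- \frac{535}{219}\right) \left(-442\right) + \left(\frac{14}{5} + 110 - \frac{484}{5}\right)\right) = -3714373 + \left(\frac{236470}{219} + 16\right) = -3714373 + \frac{239974}{219} = - \frac{813207713}{219}$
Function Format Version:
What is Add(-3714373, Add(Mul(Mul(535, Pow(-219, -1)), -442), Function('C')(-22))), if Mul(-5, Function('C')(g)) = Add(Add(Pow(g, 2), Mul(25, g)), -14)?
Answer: Rational(-813207713, 219) ≈ -3.7133e+6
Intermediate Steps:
Function('C')(g) = Add(Rational(14, 5), Mul(-5, g), Mul(Rational(-1, 5), Pow(g, 2))) (Function('C')(g) = Mul(Rational(-1, 5), Add(Add(Pow(g, 2), Mul(25, g)), -14)) = Mul(Rational(-1, 5), Add(-14, Pow(g, 2), Mul(25, g))) = Add(Rational(14, 5), Mul(-5, g), Mul(Rational(-1, 5), Pow(g, 2))))
Add(-3714373, Add(Mul(Mul(535, Pow(-219, -1)), -442), Function('C')(-22))) = Add(-3714373, Add(Mul(Mul(535, Pow(-219, -1)), -442), Add(Rational(14, 5), Mul(-5, -22), Mul(Rational(-1, 5), Pow(-22, 2))))) = Add(-3714373, Add(Mul(Mul(535, Rational(-1, 219)), -442), Add(Rational(14, 5), 110, Mul(Rational(-1, 5), 484)))) = Add(-3714373, Add(Mul(Rational(-535, 219), -442), Add(Rational(14, 5), 110, Rational(-484, 5)))) = Add(-3714373, Add(Rational(236470, 219), 16)) = Add(-3714373, Rational(239974, 219)) = Rational(-813207713, 219)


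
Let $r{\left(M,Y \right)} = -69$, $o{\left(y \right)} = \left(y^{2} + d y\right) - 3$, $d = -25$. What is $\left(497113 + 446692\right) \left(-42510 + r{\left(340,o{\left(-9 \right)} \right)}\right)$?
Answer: $-40186273095$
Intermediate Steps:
$o{\left(y \right)} = -3 + y^{2} - 25 y$ ($o{\left(y \right)} = \left(y^{2} - 25 y\right) - 3 = -3 + y^{2} - 25 y$)
$\left(497113 + 446692\right) \left(-42510 + r{\left(340,o{\left(-9 \right)} \right)}\right) = \left(497113 + 446692\right) \left(-42510 - 69\right) = 943805 \left(-42579\right) = -40186273095$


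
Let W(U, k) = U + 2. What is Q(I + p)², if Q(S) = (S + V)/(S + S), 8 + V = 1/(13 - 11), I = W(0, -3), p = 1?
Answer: 9/16 ≈ 0.56250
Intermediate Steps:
W(U, k) = 2 + U
I = 2 (I = 2 + 0 = 2)
V = -15/2 (V = -8 + 1/(13 - 11) = -8 + 1/2 = -8 + ½ = -15/2 ≈ -7.5000)
Q(S) = (-15/2 + S)/(2*S) (Q(S) = (S - 15/2)/(S + S) = (-15/2 + S)/((2*S)) = (-15/2 + S)*(1/(2*S)) = (-15/2 + S)/(2*S))
Q(I + p)² = ((-15 + 2*(2 + 1))/(4*(2 + 1)))² = ((¼)*(-15 + 2*3)/3)² = ((¼)*(⅓)*(-15 + 6))² = ((¼)*(⅓)*(-9))² = (-¾)² = 9/16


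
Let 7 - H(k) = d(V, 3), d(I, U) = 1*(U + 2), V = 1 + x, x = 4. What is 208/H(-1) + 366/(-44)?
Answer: 2105/22 ≈ 95.682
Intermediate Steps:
V = 5 (V = 1 + 4 = 5)
d(I, U) = 2 + U (d(I, U) = 1*(2 + U) = 2 + U)
H(k) = 2 (H(k) = 7 - (2 + 3) = 7 - 1*5 = 7 - 5 = 2)
208/H(-1) + 366/(-44) = 208/2 + 366/(-44) = 208*(½) + 366*(-1/44) = 104 - 183/22 = 2105/22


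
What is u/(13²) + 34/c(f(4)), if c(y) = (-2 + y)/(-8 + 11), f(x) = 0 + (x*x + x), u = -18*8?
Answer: 2441/507 ≈ 4.8146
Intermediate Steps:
u = -144
f(x) = x + x² (f(x) = 0 + (x² + x) = 0 + (x + x²) = x + x²)
c(y) = -⅔ + y/3 (c(y) = (-2 + y)/3 = (-2 + y)*(⅓) = -⅔ + y/3)
u/(13²) + 34/c(f(4)) = -144/(13²) + 34/(-⅔ + (4*(1 + 4))/3) = -144/169 + 34/(-⅔ + (4*5)/3) = -144*1/169 + 34/(-⅔ + (⅓)*20) = -144/169 + 34/(-⅔ + 20/3) = -144/169 + 34/6 = -144/169 + 34*(⅙) = -144/169 + 17/3 = 2441/507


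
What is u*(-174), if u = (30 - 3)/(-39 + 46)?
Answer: -4698/7 ≈ -671.14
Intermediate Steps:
u = 27/7 ≈ 3.8571
u*(-174) = (27/7)*(-174) = -4698/7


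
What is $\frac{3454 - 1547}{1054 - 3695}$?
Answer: $- \frac{1907}{2641} \approx -0.72207$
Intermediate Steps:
$\frac{3454 - 1547}{1054 - 3695} = \frac{1907}{1054 - 3695} = \frac{1907}{-2641} = 1907 \left(- \frac{1}{2641}\right) = - \frac{1907}{2641}$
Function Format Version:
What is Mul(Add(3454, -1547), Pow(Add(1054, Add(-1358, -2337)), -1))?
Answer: Rational(-1907, 2641) ≈ -0.72207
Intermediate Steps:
Mul(Add(3454, -1547), Pow(Add(1054, Add(-1358, -2337)), -1)) = Mul(1907, Pow(Add(1054, -3695), -1)) = Mul(1907, Pow(-2641, -1)) = Mul(1907, Rational(-1, 2641)) = Rational(-1907, 2641)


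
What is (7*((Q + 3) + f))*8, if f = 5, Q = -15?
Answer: -392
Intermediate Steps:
(7*((Q + 3) + f))*8 = (7*((-15 + 3) + 5))*8 = (7*(-12 + 5))*8 = (7*(-7))*8 = -49*8 = -392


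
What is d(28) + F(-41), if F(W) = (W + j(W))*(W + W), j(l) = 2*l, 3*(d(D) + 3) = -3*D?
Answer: 10055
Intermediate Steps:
d(D) = -3 - D (d(D) = -3 + (-3*D)/3 = -3 - D)
F(W) = 6*W**2 (F(W) = (W + 2*W)*(W + W) = (3*W)*(2*W) = 6*W**2)
d(28) + F(-41) = (-3 - 1*28) + 6*(-41)**2 = (-3 - 28) + 6*1681 = -31 + 10086 = 10055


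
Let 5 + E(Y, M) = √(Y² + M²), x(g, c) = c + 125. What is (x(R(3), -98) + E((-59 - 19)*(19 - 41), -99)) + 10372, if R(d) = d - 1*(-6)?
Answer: 10394 + 33*√2713 ≈ 12113.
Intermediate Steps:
R(d) = 6 + d (R(d) = d + 6 = 6 + d)
x(g, c) = 125 + c
E(Y, M) = -5 + √(M² + Y²) (E(Y, M) = -5 + √(Y² + M²) = -5 + √(M² + Y²))
(x(R(3), -98) + E((-59 - 19)*(19 - 41), -99)) + 10372 = ((125 - 98) + (-5 + √((-99)² + ((-59 - 19)*(19 - 41))²))) + 10372 = (27 + (-5 + √(9801 + (-78*(-22))²))) + 10372 = (27 + (-5 + √(9801 + 1716²))) + 10372 = (27 + (-5 + √(9801 + 2944656))) + 10372 = (27 + (-5 + √2954457)) + 10372 = (27 + (-5 + 33*√2713)) + 10372 = (22 + 33*√2713) + 10372 = 10394 + 33*√2713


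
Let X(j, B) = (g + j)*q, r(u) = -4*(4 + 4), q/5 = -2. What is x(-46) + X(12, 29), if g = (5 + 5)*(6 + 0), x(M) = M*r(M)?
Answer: 752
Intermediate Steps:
q = -10 (q = 5*(-2) = -10)
r(u) = -32 (r(u) = -4*8 = -32)
x(M) = -32*M (x(M) = M*(-32) = -32*M)
g = 60 (g = 10*6 = 60)
X(j, B) = -600 - 10*j (X(j, B) = (60 + j)*(-10) = -600 - 10*j)
x(-46) + X(12, 29) = -32*(-46) + (-600 - 10*12) = 1472 + (-600 - 120) = 1472 - 720 = 752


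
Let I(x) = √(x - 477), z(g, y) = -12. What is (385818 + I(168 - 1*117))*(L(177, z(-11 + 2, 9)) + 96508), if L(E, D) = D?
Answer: 37229893728 + 96496*I*√426 ≈ 3.723e+10 + 1.9917e+6*I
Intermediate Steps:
I(x) = √(-477 + x)
(385818 + I(168 - 1*117))*(L(177, z(-11 + 2, 9)) + 96508) = (385818 + √(-477 + (168 - 1*117)))*(-12 + 96508) = (385818 + √(-477 + (168 - 117)))*96496 = (385818 + √(-477 + 51))*96496 = (385818 + √(-426))*96496 = (385818 + I*√426)*96496 = 37229893728 + 96496*I*√426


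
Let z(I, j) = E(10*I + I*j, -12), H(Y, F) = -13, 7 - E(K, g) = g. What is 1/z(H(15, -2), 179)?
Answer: 1/19 ≈ 0.052632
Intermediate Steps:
E(K, g) = 7 - g
z(I, j) = 19 (z(I, j) = 7 - 1*(-12) = 7 + 12 = 19)
1/z(H(15, -2), 179) = 1/19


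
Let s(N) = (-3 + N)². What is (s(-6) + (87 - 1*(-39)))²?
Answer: 42849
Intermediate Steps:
(s(-6) + (87 - 1*(-39)))² = ((-3 - 6)² + (87 - 1*(-39)))² = ((-9)² + (87 + 39))² = (81 + 126)² = 207² = 42849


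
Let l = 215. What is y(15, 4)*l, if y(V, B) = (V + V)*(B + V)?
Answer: 122550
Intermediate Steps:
y(V, B) = 2*V*(B + V) (y(V, B) = (2*V)*(B + V) = 2*V*(B + V))
y(15, 4)*l = (2*15*(4 + 15))*215 = (2*15*19)*215 = 570*215 = 122550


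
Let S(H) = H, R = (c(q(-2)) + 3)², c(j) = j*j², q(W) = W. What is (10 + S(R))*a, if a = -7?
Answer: -245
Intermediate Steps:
c(j) = j³
R = 25 (R = ((-2)³ + 3)² = (-8 + 3)² = (-5)² = 25)
(10 + S(R))*a = (10 + 25)*(-7) = 35*(-7) = -245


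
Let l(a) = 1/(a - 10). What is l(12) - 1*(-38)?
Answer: 77/2 ≈ 38.500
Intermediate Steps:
l(a) = 1/(-10 + a)
l(12) - 1*(-38) = 1/(-10 + 12) - 1*(-38) = 1/2 + 38 = ½ + 38 = 77/2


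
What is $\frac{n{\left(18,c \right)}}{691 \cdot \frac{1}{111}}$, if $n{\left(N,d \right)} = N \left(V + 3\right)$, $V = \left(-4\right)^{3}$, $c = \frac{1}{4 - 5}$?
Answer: $- \frac{121878}{691} \approx -176.38$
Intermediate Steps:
$c = -1$ ($c = \frac{1}{-1} = -1$)
$V = -64$
$n{\left(N,d \right)} = - 61 N$ ($n{\left(N,d \right)} = N \left(-64 + 3\right) = N \left(-61\right) = - 61 N$)
$\frac{n{\left(18,c \right)}}{691 \cdot \frac{1}{111}} = \frac{\left(-61\right) 18}{691 \cdot \frac{1}{111}} = - \frac{1098}{691 \cdot \frac{1}{111}} = - \frac{1098}{\frac{691}{111}} = \left(-1098\right) \frac{111}{691} = - \frac{121878}{691}$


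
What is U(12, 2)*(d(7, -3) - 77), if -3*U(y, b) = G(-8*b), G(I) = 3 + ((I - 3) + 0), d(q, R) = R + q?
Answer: -1168/3 ≈ -389.33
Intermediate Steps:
G(I) = I (G(I) = 3 + ((-3 + I) + 0) = 3 + (-3 + I) = I)
U(y, b) = 8*b/3 (U(y, b) = -(-4)/(3*(1/(b + b))) = -(-4)/(3*(1/(2*b))) = -(-4)*2*b/3 = -(-8)*b/3 = 8*b/3)
U(12, 2)*(d(7, -3) - 77) = ((8/3)*2)*((-3 + 7) - 77) = 16*(4 - 77)/3 = (16/3)*(-73) = -1168/3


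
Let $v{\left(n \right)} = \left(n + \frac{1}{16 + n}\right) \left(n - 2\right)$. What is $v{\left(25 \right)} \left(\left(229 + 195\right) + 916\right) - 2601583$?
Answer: $- \frac{75043583}{41} \approx -1.8303 \cdot 10^{6}$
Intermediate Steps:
$v{\left(n \right)} = \left(-2 + n\right) \left(n + \frac{1}{16 + n}\right)$ ($v{\left(n \right)} = \left(n + \frac{1}{16 + n}\right) \left(-2 + n\right) = \left(-2 + n\right) \left(n + \frac{1}{16 + n}\right)$)
$v{\left(25 \right)} \left(\left(229 + 195\right) + 916\right) - 2601583 = \frac{-2 + 25^{3} - 775 + 14 \cdot 25^{2}}{16 + 25} \left(\left(229 + 195\right) + 916\right) - 2601583 = \frac{-2 + 15625 - 775 + 14 \cdot 625}{41} \left(424 + 916\right) - 2601583 = \frac{-2 + 15625 - 775 + 8750}{41} \cdot 1340 - 2601583 = \frac{1}{41} \cdot 23598 \cdot 1340 - 2601583 = \frac{23598}{41} \cdot 1340 - 2601583 = \frac{31621320}{41} - 2601583 = - \frac{75043583}{41}$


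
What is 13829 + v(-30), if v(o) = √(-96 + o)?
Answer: 13829 + 3*I*√14 ≈ 13829.0 + 11.225*I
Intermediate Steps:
13829 + v(-30) = 13829 + √(-96 - 30) = 13829 + √(-126) = 13829 + 3*I*√14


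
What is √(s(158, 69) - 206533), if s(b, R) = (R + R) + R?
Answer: I*√206326 ≈ 454.23*I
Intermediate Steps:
s(b, R) = 3*R (s(b, R) = 2*R + R = 3*R)
√(s(158, 69) - 206533) = √(3*69 - 206533) = √(207 - 206533) = √(-206326) = I*√206326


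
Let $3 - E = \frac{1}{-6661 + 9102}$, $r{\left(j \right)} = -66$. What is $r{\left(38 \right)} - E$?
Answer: $- \frac{168428}{2441} \approx -69.0$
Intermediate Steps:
$E = \frac{7322}{2441}$ ($E = 3 - \frac{1}{-6661 + 9102} = 3 - \frac{1}{2441} = \frac{7322}{2441} \approx 2.9996$)
$r{\left(38 \right)} - E = -66 - \frac{7322}{2441} = - \frac{168428}{2441}$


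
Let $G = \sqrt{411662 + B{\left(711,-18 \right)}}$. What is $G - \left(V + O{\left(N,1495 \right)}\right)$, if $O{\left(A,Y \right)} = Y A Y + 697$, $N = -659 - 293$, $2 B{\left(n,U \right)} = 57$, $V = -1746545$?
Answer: $2129489648 + \frac{\sqrt{1646762}}{2} \approx 2.1295 \cdot 10^{9}$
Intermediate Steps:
$B{\left(n,U \right)} = \frac{57}{2}$ ($B{\left(n,U \right)} = \frac{1}{2} \cdot 57 = \frac{57}{2}$)
$N = -952$ ($N = -659 - 293 = -952$)
$O{\left(A,Y \right)} = 697 + A Y^{2}$ ($O{\left(A,Y \right)} = A Y Y + 697 = A Y^{2} + 697 = 697 + A Y^{2}$)
$G = \frac{\sqrt{1646762}}{2}$ ($G = \sqrt{411662 + \frac{57}{2}} = \sqrt{\frac{823381}{2}} = \frac{\sqrt{1646762}}{2} \approx 641.63$)
$G - \left(V + O{\left(N,1495 \right)}\right) = \frac{\sqrt{1646762}}{2} - \left(-1746545 + \left(697 - 952 \cdot 1495^{2}\right)\right) = \frac{\sqrt{1646762}}{2} - \left(-1746545 + \left(697 - 2127743800\right)\right) = \frac{\sqrt{1646762}}{2} - \left(-1746545 - 2127743103\right) = \frac{\sqrt{1646762}}{2} - -2129489648 = \frac{\sqrt{1646762}}{2} + 2129489648 = 2129489648 + \frac{\sqrt{1646762}}{2}$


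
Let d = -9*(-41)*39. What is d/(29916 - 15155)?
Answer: 14391/14761 ≈ 0.97493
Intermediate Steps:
d = 14391 (d = 369*39 = 14391)
d/(29916 - 15155) = 14391/(29916 - 15155) = 14391/14761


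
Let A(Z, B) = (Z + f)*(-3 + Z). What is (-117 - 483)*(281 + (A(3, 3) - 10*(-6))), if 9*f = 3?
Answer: -204600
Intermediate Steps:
f = ⅓ (f = (⅑)*3 = ⅓ ≈ 0.33333)
A(Z, B) = (-3 + Z)*(⅓ + Z) (A(Z, B) = (Z + ⅓)*(-3 + Z) = (⅓ + Z)*(-3 + Z) = (-3 + Z)*(⅓ + Z))
(-117 - 483)*(281 + (A(3, 3) - 10*(-6))) = (-117 - 483)*(281 + ((-1 + 3² - 8/3*3) - 10*(-6))) = -600*(281 + ((-1 + 9 - 8) + 60)) = -600*(281 + (0 + 60)) = -600*(281 + 60) = -600*341 = -204600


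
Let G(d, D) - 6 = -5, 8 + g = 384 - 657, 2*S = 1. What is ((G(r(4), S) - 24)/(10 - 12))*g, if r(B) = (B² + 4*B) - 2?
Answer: -6463/2 ≈ -3231.5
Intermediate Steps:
S = ½ (S = (½)*1 = ½ ≈ 0.50000)
g = -281 (g = -8 + (384 - 657) = -8 - 273 = -281)
r(B) = -2 + B² + 4*B
G(d, D) = 1 (G(d, D) = 6 - 5 = 1)
((G(r(4), S) - 24)/(10 - 12))*g = ((1 - 24)/(10 - 12))*(-281) = -23/(-2)*(-281) = -23*(-½)*(-281) = (23/2)*(-281) = -6463/2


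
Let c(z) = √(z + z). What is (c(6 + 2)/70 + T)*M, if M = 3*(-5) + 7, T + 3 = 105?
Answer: -28576/35 ≈ -816.46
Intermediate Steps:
T = 102 (T = -3 + 105 = 102)
c(z) = √2*√z (c(z) = √(2*z) = √2*√z)
M = -8 (M = -15 + 7 = -8)
(c(6 + 2)/70 + T)*M = ((√2*√(6 + 2))/70 + 102)*(-8) = ((√2*√8)*(1/70) + 102)*(-8) = ((√2*(2*√2))*(1/70) + 102)*(-8) = (4*(1/70) + 102)*(-8) = (2/35 + 102)*(-8) = (3572/35)*(-8) = -28576/35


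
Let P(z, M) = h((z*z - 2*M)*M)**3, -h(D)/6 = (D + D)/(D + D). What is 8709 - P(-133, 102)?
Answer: 8925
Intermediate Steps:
h(D) = -6 (h(D) = -6*(D + D)/(D + D) = -6*2*D/(2*D) = -6*2*D*1/(2*D) = -6*1 = -6)
P(z, M) = -216 (P(z, M) = (-6)**3 = -216)
8709 - P(-133, 102) = 8709 - 1*(-216) = 8709 + 216 = 8925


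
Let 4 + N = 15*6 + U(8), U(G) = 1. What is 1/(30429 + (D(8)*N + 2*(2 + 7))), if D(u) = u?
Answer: 1/31143 ≈ 3.2110e-5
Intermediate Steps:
N = 87 (N = -4 + (15*6 + 1) = -4 + (90 + 1) = -4 + 91 = 87)
1/(30429 + (D(8)*N + 2*(2 + 7))) = 1/(30429 + (8*87 + 2*(2 + 7))) = 1/(30429 + (696 + 2*9)) = 1/(30429 + (696 + 18)) = 1/(30429 + 714) = 1/31143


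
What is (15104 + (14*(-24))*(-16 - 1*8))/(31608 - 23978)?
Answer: 11584/3815 ≈ 3.0364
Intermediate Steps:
(15104 + (14*(-24))*(-16 - 1*8))/(31608 - 23978) = (15104 - 336*(-16 - 8))/7630 = (15104 - 336*(-24))*(1/7630) = (15104 + 8064)*(1/7630) = 23168*(1/7630) = 11584/3815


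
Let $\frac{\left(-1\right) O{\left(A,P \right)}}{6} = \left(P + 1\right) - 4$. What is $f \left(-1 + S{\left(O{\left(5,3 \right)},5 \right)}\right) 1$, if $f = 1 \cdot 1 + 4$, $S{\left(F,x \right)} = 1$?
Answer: $0$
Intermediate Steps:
$O{\left(A,P \right)} = 18 - 6 P$ ($O{\left(A,P \right)} = - 6 \left(\left(P + 1\right) - 4\right) = - 6 \left(\left(1 + P\right) - 4\right) = - 6 \left(-3 + P\right) = 18 - 6 P$)
$f = 5$ ($f = 1 + 4 = 5$)
$f \left(-1 + S{\left(O{\left(5,3 \right)},5 \right)}\right) 1 = 5 \left(-1 + 1\right) 1 = 5 \cdot 0 \cdot 1 = 5 \cdot 0 = 0$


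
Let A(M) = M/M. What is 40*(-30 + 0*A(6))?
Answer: -1200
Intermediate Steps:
A(M) = 1
40*(-30 + 0*A(6)) = 40*(-30 + 0*1) = 40*(-30 + 0) = 40*(-30) = -1200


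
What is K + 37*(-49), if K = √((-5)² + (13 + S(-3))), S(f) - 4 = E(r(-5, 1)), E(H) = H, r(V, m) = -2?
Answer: -1813 + 2*√10 ≈ -1806.7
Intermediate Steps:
S(f) = 2 (S(f) = 4 - 2 = 2)
K = 2*√10 (K = √((-5)² + (13 + 2)) = √(25 + 15) = √40 = 2*√10 ≈ 6.3246)
K + 37*(-49) = 2*√10 + 37*(-49) = 2*√10 - 1813 = -1813 + 2*√10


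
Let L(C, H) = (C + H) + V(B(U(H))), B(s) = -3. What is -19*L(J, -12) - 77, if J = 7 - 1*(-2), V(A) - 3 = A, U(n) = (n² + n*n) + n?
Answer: -20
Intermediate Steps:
U(n) = n + 2*n² (U(n) = (n² + n²) + n = 2*n² + n = n + 2*n²)
V(A) = 3 + A
J = 9 (J = 7 + 2 = 9)
L(C, H) = C + H (L(C, H) = (C + H) + (3 - 3) = (C + H) + 0 = C + H)
-19*L(J, -12) - 77 = -19*(9 - 12) - 77 = -19*(-3) - 77 = 57 - 77 = -20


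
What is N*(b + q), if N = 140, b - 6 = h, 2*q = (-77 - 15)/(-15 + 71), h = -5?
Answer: 25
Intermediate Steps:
q = -23/28 (q = ((-77 - 15)/(-15 + 71))/2 = (-92/56)/2 = (-92*1/56)/2 = (½)*(-23/14) = -23/28 ≈ -0.82143)
b = 1 (b = 6 - 5 = 1)
N*(b + q) = 140*(1 - 23/28) = 140*(5/28) = 25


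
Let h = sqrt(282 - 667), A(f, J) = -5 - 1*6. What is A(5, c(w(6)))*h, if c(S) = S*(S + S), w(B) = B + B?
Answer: -11*I*sqrt(385) ≈ -215.84*I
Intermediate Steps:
w(B) = 2*B
c(S) = 2*S**2 (c(S) = S*(2*S) = 2*S**2)
A(f, J) = -11 (A(f, J) = -5 - 6 = -11)
h = I*sqrt(385) (h = sqrt(-385) = I*sqrt(385) ≈ 19.621*I)
A(5, c(w(6)))*h = -11*I*sqrt(385)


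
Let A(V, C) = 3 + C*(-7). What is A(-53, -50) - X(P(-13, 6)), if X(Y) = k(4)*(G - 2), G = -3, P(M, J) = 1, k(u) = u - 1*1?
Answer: 368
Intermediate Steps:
k(u) = -1 + u (k(u) = u - 1 = -1 + u)
A(V, C) = 3 - 7*C
X(Y) = -15 (X(Y) = (-1 + 4)*(-3 - 2) = 3*(-5) = -15)
A(-53, -50) - X(P(-13, 6)) = (3 - 7*(-50)) - 1*(-15) = (3 + 350) + 15 = 353 + 15 = 368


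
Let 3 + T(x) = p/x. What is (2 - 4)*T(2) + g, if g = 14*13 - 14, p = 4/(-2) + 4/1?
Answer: 172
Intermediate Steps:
p = 2 (p = 4*(-1/2) + 4*1 = -2 + 4 = 2)
g = 168 (g = 182 - 14 = 168)
T(x) = -3 + 2/x
(2 - 4)*T(2) + g = (2 - 4)*(-3 + 2/2) + 168 = -2*(-3 + 2*(1/2)) + 168 = -2*(-3 + 1) + 168 = -2*(-2) + 168 = 4 + 168 = 172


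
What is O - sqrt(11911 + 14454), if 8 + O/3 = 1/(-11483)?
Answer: -275595/11483 - sqrt(26365) ≈ -186.37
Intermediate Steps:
O = -275595/11483 (O = -24 + 3/(-11483) = -24 + 3*(-1/11483) = -24 - 3/11483 = -275595/11483 ≈ -24.000)
O - sqrt(11911 + 14454) = -275595/11483 - sqrt(11911 + 14454) = -275595/11483 - sqrt(26365)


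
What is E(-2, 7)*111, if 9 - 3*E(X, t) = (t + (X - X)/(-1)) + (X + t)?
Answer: -111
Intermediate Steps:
E(X, t) = 3 - 2*t/3 - X/3 (E(X, t) = 3 - ((t + (X - X)/(-1)) + (X + t))/3 = 3 - ((t + 0*(-1)) + (X + t))/3 = 3 - ((t + 0) + (X + t))/3 = 3 - (t + (X + t))/3 = 3 - (X + 2*t)/3 = 3 + (-2*t/3 - X/3) = 3 - 2*t/3 - X/3)
E(-2, 7)*111 = (3 - ⅔*7 - ⅓*(-2))*111 = (3 - 14/3 + ⅔)*111 = -1*111 = -111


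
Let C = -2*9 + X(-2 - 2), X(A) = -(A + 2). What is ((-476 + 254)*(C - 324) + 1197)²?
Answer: 5879362329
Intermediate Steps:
X(A) = -2 - A (X(A) = -(2 + A) = -2 - A)
C = -16 (C = -2*9 + (-2 - (-2 - 2)) = -18 + (-2 - 1*(-4)) = -18 + (-2 + 4) = -18 + 2 = -16)
((-476 + 254)*(C - 324) + 1197)² = ((-476 + 254)*(-16 - 324) + 1197)² = (-222*(-340) + 1197)² = (75480 + 1197)² = 76677² = 5879362329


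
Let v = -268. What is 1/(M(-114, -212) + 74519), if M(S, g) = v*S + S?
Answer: 1/104957 ≈ 9.5277e-6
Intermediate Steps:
M(S, g) = -267*S (M(S, g) = -268*S + S = -267*S)
1/(M(-114, -212) + 74519) = 1/(-267*(-114) + 74519) = 1/(30438 + 74519) = 1/104957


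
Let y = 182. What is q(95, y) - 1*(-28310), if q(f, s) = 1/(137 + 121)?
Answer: 7303981/258 ≈ 28310.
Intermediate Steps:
q(f, s) = 1/258
q(95, y) - 1*(-28310) = 1/258 - 1*(-28310) = 1/258 + 28310 = 7303981/258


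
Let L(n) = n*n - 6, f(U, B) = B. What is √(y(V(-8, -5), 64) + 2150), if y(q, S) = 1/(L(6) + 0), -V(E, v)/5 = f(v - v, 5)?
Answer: √1935030/30 ≈ 46.368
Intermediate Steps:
L(n) = -6 + n² (L(n) = n² - 6 = -6 + n²)
V(E, v) = -25 (V(E, v) = -5*5 = -25)
y(q, S) = 1/30 (y(q, S) = 1/((-6 + 6²) + 0) = 1/((-6 + 36) + 0) = 1/(30 + 0) = 1/30)
√(y(V(-8, -5), 64) + 2150) = √(1/30 + 2150) = √(64501/30) = √1935030/30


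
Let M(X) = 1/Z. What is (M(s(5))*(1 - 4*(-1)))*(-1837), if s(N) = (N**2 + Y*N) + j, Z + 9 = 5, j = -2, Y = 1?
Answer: 9185/4 ≈ 2296.3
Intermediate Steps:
Z = -4 (Z = -9 + 5 = -4)
s(N) = -2 + N + N**2 (s(N) = (N**2 + 1*N) - 2 = (N**2 + N) - 2 = (N + N**2) - 2 = -2 + N + N**2)
M(X) = -1/4 (M(X) = 1/(-4) = -1/4)
(M(s(5))*(1 - 4*(-1)))*(-1837) = -(1 - 4*(-1))/4*(-1837) = -(1 + 4)/4*(-1837) = -1/4*5*(-1837) = -5/4*(-1837) = 9185/4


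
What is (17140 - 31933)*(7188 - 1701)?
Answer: -81169191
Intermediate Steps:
(17140 - 31933)*(7188 - 1701) = -14793*5487 = -81169191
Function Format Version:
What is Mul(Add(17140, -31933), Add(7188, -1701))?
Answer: -81169191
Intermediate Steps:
Mul(Add(17140, -31933), Add(7188, -1701)) = Mul(-14793, 5487) = -81169191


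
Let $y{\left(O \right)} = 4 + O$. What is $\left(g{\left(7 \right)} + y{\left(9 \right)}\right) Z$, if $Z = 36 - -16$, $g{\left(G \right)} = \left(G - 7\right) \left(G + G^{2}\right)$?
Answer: $676$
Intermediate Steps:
$g{\left(G \right)} = \left(-7 + G\right) \left(G + G^{2}\right)$
$Z = 52$ ($Z = 36 + 16 = 52$)
$\left(g{\left(7 \right)} + y{\left(9 \right)}\right) Z = \left(7 \left(-7 + 7^{2} - 42\right) + \left(4 + 9\right)\right) 52 = \left(7 \left(-7 + 49 - 42\right) + 13\right) 52 = \left(7 \cdot 0 + 13\right) 52 = \left(0 + 13\right) 52 = 13 \cdot 52 = 676$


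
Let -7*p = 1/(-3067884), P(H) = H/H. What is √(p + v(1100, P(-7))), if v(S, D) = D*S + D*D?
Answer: 19*√39070733558017/3579198 ≈ 33.181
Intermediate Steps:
P(H) = 1
v(S, D) = D² + D*S (v(S, D) = D*S + D² = D² + D*S)
p = 1/21475188 (p = -⅐/(-3067884) = -⅐*(-1/3067884) = 1/21475188 ≈ 4.6565e-8)
√(p + v(1100, P(-7))) = √(1/21475188 + 1*(1 + 1100)) = √(1/21475188 + 1*1101) = √(1/21475188 + 1101) = √(23644181989/21475188) = 19*√39070733558017/3579198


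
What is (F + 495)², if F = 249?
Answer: 553536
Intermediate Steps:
(F + 495)² = (249 + 495)² = 744² = 553536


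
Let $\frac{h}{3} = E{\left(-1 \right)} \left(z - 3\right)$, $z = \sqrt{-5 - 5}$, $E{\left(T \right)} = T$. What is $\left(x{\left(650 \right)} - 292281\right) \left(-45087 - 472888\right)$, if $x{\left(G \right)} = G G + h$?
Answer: $-67454848300 + 1553925 i \sqrt{10} \approx -6.7455 \cdot 10^{10} + 4.9139 \cdot 10^{6} i$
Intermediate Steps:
$z = i \sqrt{10}$ ($z = \sqrt{-10} = i \sqrt{10} \approx 3.1623 i$)
$h = 9 - 3 i \sqrt{10}$ ($h = 3 \left(- (i \sqrt{10} - 3)\right) = 3 \left(- (-3 + i \sqrt{10})\right) = 3 \left(3 - i \sqrt{10}\right) = 9 - 3 i \sqrt{10} \approx 9.0 - 9.4868 i$)
$x{\left(G \right)} = 9 + G^{2} - 3 i \sqrt{10}$ ($x{\left(G \right)} = G G + \left(9 - 3 i \sqrt{10}\right) = G^{2} + \left(9 - 3 i \sqrt{10}\right) = 9 + G^{2} - 3 i \sqrt{10}$)
$\left(x{\left(650 \right)} - 292281\right) \left(-45087 - 472888\right) = \left(\left(9 + 650^{2} - 3 i \sqrt{10}\right) - 292281\right) \left(-45087 - 472888\right) = \left(\left(9 + 422500 - 3 i \sqrt{10}\right) - 292281\right) \left(-517975\right) = \left(\left(422509 - 3 i \sqrt{10}\right) - 292281\right) \left(-517975\right) = \left(130228 - 3 i \sqrt{10}\right) \left(-517975\right) = -67454848300 + 1553925 i \sqrt{10}$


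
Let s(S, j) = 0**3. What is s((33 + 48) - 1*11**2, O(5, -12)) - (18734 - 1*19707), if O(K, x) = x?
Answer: 973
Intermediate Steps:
s(S, j) = 0
s((33 + 48) - 1*11**2, O(5, -12)) - (18734 - 1*19707) = 0 - (18734 - 1*19707) = 0 - (18734 - 19707) = 0 - 1*(-973) = 0 + 973 = 973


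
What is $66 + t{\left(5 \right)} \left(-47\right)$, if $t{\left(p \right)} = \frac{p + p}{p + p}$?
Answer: $19$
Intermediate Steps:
$t{\left(p \right)} = 1$ ($t{\left(p \right)} = \frac{2 p}{2 p} = 2 p \frac{1}{2 p} = 1$)
$66 + t{\left(5 \right)} \left(-47\right) = 66 + 1 \left(-47\right) = 66 - 47 = 19$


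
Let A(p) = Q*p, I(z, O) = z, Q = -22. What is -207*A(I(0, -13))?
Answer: 0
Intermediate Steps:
A(p) = -22*p
-207*A(I(0, -13)) = -(-4554)*0 = -207*0 = 0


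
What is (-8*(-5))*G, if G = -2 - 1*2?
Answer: -160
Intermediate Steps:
G = -4 (G = -2 - 2 = -4)
(-8*(-5))*G = -8*(-5)*(-4) = 40*(-4) = -160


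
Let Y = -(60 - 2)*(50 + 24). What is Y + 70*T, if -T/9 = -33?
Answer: 16498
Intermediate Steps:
T = 297 (T = -9*(-33) = 297)
Y = -4292 (Y = -58*74 = -1*4292 = -4292)
Y + 70*T = -4292 + 70*297 = -4292 + 20790 = 16498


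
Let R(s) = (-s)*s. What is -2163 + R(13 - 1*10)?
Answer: -2172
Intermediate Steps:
R(s) = -s**2
-2163 + R(13 - 1*10) = -2163 - (13 - 1*10)**2 = -2163 - (13 - 10)**2 = -2163 - 1*3**2 = -2163 - 1*9 = -2163 - 9 = -2172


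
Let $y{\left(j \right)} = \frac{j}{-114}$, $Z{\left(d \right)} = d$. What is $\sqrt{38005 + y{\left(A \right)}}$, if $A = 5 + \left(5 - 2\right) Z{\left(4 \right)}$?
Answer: $\frac{\sqrt{493911042}}{114} \approx 194.95$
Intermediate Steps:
$A = 17$ ($A = 5 + \left(5 - 2\right) 4 = 5 + 3 \cdot 4 = 5 + 12 = 17$)
$y{\left(j \right)} = - \frac{j}{114}$ ($y{\left(j \right)} = j \left(- \frac{1}{114}\right) = - \frac{j}{114}$)
$\sqrt{38005 + y{\left(A \right)}} = \sqrt{38005 - \frac{17}{114}} = \sqrt{\frac{4332553}{114}} = \frac{\sqrt{493911042}}{114}$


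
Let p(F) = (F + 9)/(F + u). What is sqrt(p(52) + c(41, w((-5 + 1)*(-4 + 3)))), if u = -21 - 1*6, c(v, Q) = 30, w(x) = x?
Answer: sqrt(811)/5 ≈ 5.6956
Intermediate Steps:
u = -27 (u = -21 - 6 = -27)
p(F) = (9 + F)/(-27 + F) (p(F) = (F + 9)/(F - 27) = (9 + F)/(-27 + F))
sqrt(p(52) + c(41, w((-5 + 1)*(-4 + 3)))) = sqrt((9 + 52)/(-27 + 52) + 30) = sqrt(61/25 + 30) = sqrt(811/25) = sqrt(811)/5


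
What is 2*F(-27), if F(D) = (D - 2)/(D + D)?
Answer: 29/27 ≈ 1.0741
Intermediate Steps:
F(D) = (-2 + D)/(2*D) (F(D) = (-2 + D)/((2*D)) = (-2 + D)*(1/(2*D)) = (-2 + D)/(2*D))
2*F(-27) = 2*((1/2)*(-2 - 27)/(-27)) = 2*((1/2)*(-1/27)*(-29)) = 2*(29/54) = 29/27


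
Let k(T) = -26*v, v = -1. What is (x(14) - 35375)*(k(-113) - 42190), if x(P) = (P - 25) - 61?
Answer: 1494587308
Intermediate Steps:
k(T) = 26 (k(T) = -26*(-1) = 26)
x(P) = -86 + P (x(P) = (-25 + P) - 61 = -86 + P)
(x(14) - 35375)*(k(-113) - 42190) = ((-86 + 14) - 35375)*(26 - 42190) = (-72 - 35375)*(-42164) = -35447*(-42164) = 1494587308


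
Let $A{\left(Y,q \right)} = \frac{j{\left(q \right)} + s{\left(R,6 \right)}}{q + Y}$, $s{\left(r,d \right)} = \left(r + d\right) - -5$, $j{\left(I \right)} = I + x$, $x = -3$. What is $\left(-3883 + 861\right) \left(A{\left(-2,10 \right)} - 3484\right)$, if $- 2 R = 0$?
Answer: $\frac{21043697}{2} \approx 1.0522 \cdot 10^{7}$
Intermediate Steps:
$R = 0$ ($R = \left(- \frac{1}{2}\right) 0 = 0$)
$j{\left(I \right)} = -3 + I$ ($j{\left(I \right)} = I - 3 = -3 + I$)
$s{\left(r,d \right)} = 5 + d + r$ ($s{\left(r,d \right)} = \left(d + r\right) + 5 = 5 + d + r$)
$A{\left(Y,q \right)} = \frac{8 + q}{Y + q}$ ($A{\left(Y,q \right)} = \frac{\left(-3 + q\right) + \left(5 + 6 + 0\right)}{q + Y} = \frac{\left(-3 + q\right) + 11}{Y + q} = \frac{8 + q}{Y + q}$)
$\left(-3883 + 861\right) \left(A{\left(-2,10 \right)} - 3484\right) = \left(-3883 + 861\right) \left(\frac{8 + 10}{-2 + 10} - 3484\right) = - 3022 \left(\frac{1}{8} \cdot 18 - 3484\right) = - 3022 \left(\frac{9}{4} - 3484\right) = \left(-3022\right) \left(- \frac{13927}{4}\right) = \frac{21043697}{2}$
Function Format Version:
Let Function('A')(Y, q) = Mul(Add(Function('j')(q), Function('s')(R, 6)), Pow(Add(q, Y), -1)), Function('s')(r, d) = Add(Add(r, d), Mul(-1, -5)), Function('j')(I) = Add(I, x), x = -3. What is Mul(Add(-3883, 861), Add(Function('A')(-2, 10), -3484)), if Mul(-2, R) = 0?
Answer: Rational(21043697, 2) ≈ 1.0522e+7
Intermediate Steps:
R = 0 (R = Mul(Rational(-1, 2), 0) = 0)
Function('j')(I) = Add(-3, I) (Function('j')(I) = Add(I, -3) = Add(-3, I))
Function('s')(r, d) = Add(5, d, r) (Function('s')(r, d) = Add(Add(d, r), 5) = Add(5, d, r))
Function('A')(Y, q) = Mul(Pow(Add(Y, q), -1), Add(8, q)) (Function('A')(Y, q) = Mul(Add(Add(-3, q), Add(5, 6, 0)), Pow(Add(q, Y), -1)) = Mul(Add(Add(-3, q), 11), Pow(Add(Y, q), -1)) = Mul(Add(8, q), Pow(Add(Y, q), -1)) = Mul(Pow(Add(Y, q), -1), Add(8, q)))
Mul(Add(-3883, 861), Add(Function('A')(-2, 10), -3484)) = Mul(Add(-3883, 861), Add(Mul(Pow(Add(-2, 10), -1), Add(8, 10)), -3484)) = Mul(-3022, Add(Mul(Pow(8, -1), 18), -3484)) = Mul(-3022, Add(Mul(Rational(1, 8), 18), -3484)) = Mul(-3022, Add(Rational(9, 4), -3484)) = Mul(-3022, Rational(-13927, 4)) = Rational(21043697, 2)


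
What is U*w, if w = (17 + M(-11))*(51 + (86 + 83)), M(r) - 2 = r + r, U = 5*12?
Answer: -39600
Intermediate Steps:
U = 60
M(r) = 2 + 2*r (M(r) = 2 + (r + r) = 2 + 2*r)
w = -660 (w = (17 + (2 + 2*(-11)))*(51 + (86 + 83)) = (17 + (2 - 22))*(51 + 169) = (17 - 20)*220 = -3*220 = -660)
U*w = 60*(-660) = -39600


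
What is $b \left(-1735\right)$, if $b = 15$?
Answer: $-26025$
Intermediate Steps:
$b \left(-1735\right) = 15 \left(-1735\right) = -26025$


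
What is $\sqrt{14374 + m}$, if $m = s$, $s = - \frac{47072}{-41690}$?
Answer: $\frac{\sqrt{6246195203270}}{20845} \approx 119.9$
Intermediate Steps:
$s = \frac{23536}{20845}$ ($s = \left(-47072\right) \left(- \frac{1}{41690}\right) = \frac{23536}{20845} \approx 1.1291$)
$m = \frac{23536}{20845} \approx 1.1291$
$\sqrt{14374 + m} = \sqrt{14374 + \frac{23536}{20845}} = \sqrt{\frac{299649566}{20845}} = \frac{\sqrt{6246195203270}}{20845}$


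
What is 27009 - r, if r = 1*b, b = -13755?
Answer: 40764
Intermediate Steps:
r = -13755 (r = 1*(-13755) = -13755)
27009 - r = 27009 - 1*(-13755) = 27009 + 13755 = 40764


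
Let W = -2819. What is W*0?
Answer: 0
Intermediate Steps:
W*0 = -2819*0 = 0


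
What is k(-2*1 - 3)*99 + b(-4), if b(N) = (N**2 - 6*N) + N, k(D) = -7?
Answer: -657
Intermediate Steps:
b(N) = N**2 - 5*N
k(-2*1 - 3)*99 + b(-4) = -7*99 - 4*(-5 - 4) = -693 - 4*(-9) = -693 + 36 = -657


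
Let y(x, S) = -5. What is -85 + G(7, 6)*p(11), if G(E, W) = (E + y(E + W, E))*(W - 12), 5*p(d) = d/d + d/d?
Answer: -449/5 ≈ -89.800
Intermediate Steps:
p(d) = ⅖ (p(d) = (d/d + d/d)/5 = (1 + 1)/5 = (⅕)*2 = ⅖)
G(E, W) = (-12 + W)*(-5 + E) (G(E, W) = (E - 5)*(W - 12) = (-5 + E)*(-12 + W) = (-12 + W)*(-5 + E))
-85 + G(7, 6)*p(11) = -85 + (60 - 12*7 - 5*6 + 7*6)*(⅖) = -85 + (60 - 84 - 30 + 42)*(⅖) = -85 - 12*⅖ = -85 - 24/5 = -449/5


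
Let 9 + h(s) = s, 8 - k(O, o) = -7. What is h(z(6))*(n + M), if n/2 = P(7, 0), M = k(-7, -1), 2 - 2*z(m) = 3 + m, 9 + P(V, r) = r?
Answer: 75/2 ≈ 37.500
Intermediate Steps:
P(V, r) = -9 + r
z(m) = -½ - m/2 (z(m) = 1 - (3 + m)/2 = 1 + (-3/2 - m/2) = -½ - m/2)
k(O, o) = 15 (k(O, o) = 8 - 1*(-7) = 8 + 7 = 15)
M = 15
h(s) = -9 + s
n = -18 (n = 2*(-9 + 0) = 2*(-9) = -18)
h(z(6))*(n + M) = (-9 + (-½ - ½*6))*(-18 + 15) = (-9 + (-½ - 3))*(-3) = (-9 - 7/2)*(-3) = -25/2*(-3) = 75/2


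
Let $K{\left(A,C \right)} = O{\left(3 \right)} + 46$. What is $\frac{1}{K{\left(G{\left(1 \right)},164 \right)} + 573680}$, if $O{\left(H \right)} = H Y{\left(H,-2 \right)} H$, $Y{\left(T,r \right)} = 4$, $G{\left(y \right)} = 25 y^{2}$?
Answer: $\frac{1}{573762} \approx 1.7429 \cdot 10^{-6}$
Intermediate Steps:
$O{\left(H \right)} = 4 H^{2}$ ($O{\left(H \right)} = H 4 H = 4 H H = 4 H^{2}$)
$K{\left(A,C \right)} = 82$ ($K{\left(A,C \right)} = 4 \cdot 3^{2} + 46 = 4 \cdot 9 + 46 = 36 + 46 = 82$)
$\frac{1}{K{\left(G{\left(1 \right)},164 \right)} + 573680} = \frac{1}{82 + 573680} = \frac{1}{573762}$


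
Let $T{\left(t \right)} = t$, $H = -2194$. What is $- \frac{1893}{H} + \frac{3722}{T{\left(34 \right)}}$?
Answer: $\frac{4115215}{37298} \approx 110.33$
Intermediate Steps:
$- \frac{1893}{H} + \frac{3722}{T{\left(34 \right)}} = - \frac{1893}{-2194} + \frac{3722}{34} = \left(-1893\right) \left(- \frac{1}{2194}\right) + 3722 \cdot \frac{1}{34} = \frac{1893}{2194} + \frac{1861}{17} = \frac{4115215}{37298}$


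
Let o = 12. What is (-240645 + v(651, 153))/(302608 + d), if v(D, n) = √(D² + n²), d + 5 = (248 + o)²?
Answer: -80215/123401 + √49690/123401 ≈ -0.64823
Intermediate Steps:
d = 67595 (d = -5 + (248 + 12)² = -5 + 260² = -5 + 67600 = 67595)
(-240645 + v(651, 153))/(302608 + d) = (-240645 + √(651² + 153²))/(302608 + 67595) = (-240645 + √(423801 + 23409))/370203 = (-240645 + √447210)*(1/370203) = (-240645 + 3*√49690)*(1/370203) = -80215/123401 + √49690/123401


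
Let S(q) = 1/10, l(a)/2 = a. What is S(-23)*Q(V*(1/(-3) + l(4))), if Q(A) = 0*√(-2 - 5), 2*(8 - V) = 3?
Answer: 0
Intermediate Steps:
V = 13/2 (V = 8 - ½*3 = 8 - 3/2 = 13/2 ≈ 6.5000)
l(a) = 2*a
Q(A) = 0 (Q(A) = 0*√(-7) = 0*(I*√7) = 0)
S(q) = ⅒
S(-23)*Q(V*(1/(-3) + l(4))) = (⅒)*0 = 0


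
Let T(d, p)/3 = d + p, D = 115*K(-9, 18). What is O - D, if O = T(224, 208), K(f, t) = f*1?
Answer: 2331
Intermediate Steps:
K(f, t) = f
D = -1035 (D = 115*(-9) = -1035)
T(d, p) = 3*d + 3*p (T(d, p) = 3*(d + p) = 3*d + 3*p)
O = 1296 (O = 3*224 + 3*208 = 672 + 624 = 1296)
O - D = 1296 - 1*(-1035) = 1296 + 1035 = 2331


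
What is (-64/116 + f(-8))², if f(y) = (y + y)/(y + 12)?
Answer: 17424/841 ≈ 20.718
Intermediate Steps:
f(y) = 2*y/(12 + y) (f(y) = (2*y)/(12 + y) = 2*y/(12 + y))
(-64/116 + f(-8))² = (-64/116 + 2*(-8)/(12 - 8))² = (-64*1/116 + 2*(-8)/4)² = (-16/29 + 2*(-8)*(¼))² = (-16/29 - 4)² = (-132/29)² = 17424/841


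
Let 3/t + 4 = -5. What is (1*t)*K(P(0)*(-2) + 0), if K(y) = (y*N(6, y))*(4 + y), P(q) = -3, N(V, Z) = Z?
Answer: -120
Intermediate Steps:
t = -⅓ (t = 3/(-4 - 5) = 3/(-9) = 3*(-⅑) = -⅓ ≈ -0.33333)
K(y) = y²*(4 + y) (K(y) = (y*y)*(4 + y) = y²*(4 + y))
(1*t)*K(P(0)*(-2) + 0) = (1*(-⅓))*((-3*(-2) + 0)²*(4 + (-3*(-2) + 0))) = -(6 + 0)²*(4 + (6 + 0))/3 = -6²*(4 + 6)/3 = -12*10 = -⅓*360 = -120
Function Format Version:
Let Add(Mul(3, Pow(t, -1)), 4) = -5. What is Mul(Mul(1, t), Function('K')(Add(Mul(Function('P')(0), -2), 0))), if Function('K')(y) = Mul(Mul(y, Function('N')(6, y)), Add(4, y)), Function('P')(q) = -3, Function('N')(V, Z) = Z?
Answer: -120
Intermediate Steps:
t = Rational(-1, 3) (t = Mul(3, Pow(Add(-4, -5), -1)) = Mul(3, Pow(-9, -1)) = Mul(3, Rational(-1, 9)) = Rational(-1, 3) ≈ -0.33333)
Function('K')(y) = Mul(Pow(y, 2), Add(4, y)) (Function('K')(y) = Mul(Mul(y, y), Add(4, y)) = Mul(Pow(y, 2), Add(4, y)))
Mul(Mul(1, t), Function('K')(Add(Mul(Function('P')(0), -2), 0))) = Mul(Mul(1, Rational(-1, 3)), Mul(Pow(Add(Mul(-3, -2), 0), 2), Add(4, Add(Mul(-3, -2), 0)))) = Mul(Rational(-1, 3), Mul(Pow(Add(6, 0), 2), Add(4, Add(6, 0)))) = Mul(Rational(-1, 3), Mul(Pow(6, 2), Add(4, 6))) = Mul(Rational(-1, 3), Mul(36, 10)) = Mul(Rational(-1, 3), 360) = -120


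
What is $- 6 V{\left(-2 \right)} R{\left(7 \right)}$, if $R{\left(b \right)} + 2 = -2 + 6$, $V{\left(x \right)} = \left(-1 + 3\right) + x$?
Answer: $0$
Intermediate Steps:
$V{\left(x \right)} = 2 + x$
$R{\left(b \right)} = 2$ ($R{\left(b \right)} = -2 + \left(-2 + 6\right) = -2 + 4 = 2$)
$- 6 V{\left(-2 \right)} R{\left(7 \right)} = - 6 \left(2 - 2\right) 2 = \left(-6\right) 0 \cdot 2 = 0 \cdot 2 = 0$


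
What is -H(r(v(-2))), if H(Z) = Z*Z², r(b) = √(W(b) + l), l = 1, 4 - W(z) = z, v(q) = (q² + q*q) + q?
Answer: I ≈ 1.0*I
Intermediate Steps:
v(q) = q + 2*q² (v(q) = (q² + q²) + q = 2*q² + q = q + 2*q²)
W(z) = 4 - z
r(b) = √(5 - b) (r(b) = √((4 - b) + 1) = √(5 - b))
H(Z) = Z³
-H(r(v(-2))) = -(√(5 - (-2)*(1 + 2*(-2))))³ = -(√(5 - (-2)*(1 - 4)))³ = -(√(5 - (-2)*(-3)))³ = -(√(5 - 1*6))³ = -(√(5 - 6))³ = -(√(-1))³ = -I³ = -(-1)*I = I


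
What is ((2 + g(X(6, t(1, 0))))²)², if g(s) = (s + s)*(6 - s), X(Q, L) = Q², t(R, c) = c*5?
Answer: 21687313697296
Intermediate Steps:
t(R, c) = 5*c
g(s) = 2*s*(6 - s) (g(s) = (2*s)*(6 - s) = 2*s*(6 - s))
((2 + g(X(6, t(1, 0))))²)² = ((2 + 2*6²*(6 - 1*6²))²)² = ((2 + 2*36*(6 - 1*36))²)² = ((2 + 2*36*(6 - 36))²)² = ((2 + 2*36*(-30))²)² = ((2 - 2160)²)² = ((-2158)²)² = 4656964² = 21687313697296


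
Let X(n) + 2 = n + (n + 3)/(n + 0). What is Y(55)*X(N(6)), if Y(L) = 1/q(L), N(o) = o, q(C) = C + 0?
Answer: 1/10 ≈ 0.10000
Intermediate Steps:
q(C) = C
Y(L) = 1/L
X(n) = -2 + n + (3 + n)/n (X(n) = -2 + (n + (n + 3)/(n + 0)) = -2 + (n + (3 + n)/n) = -2 + n + (3 + n)/n)
Y(55)*X(N(6)) = (-1 + 6 + 3/6)/55 = (-1 + 6 + 3*(1/6))/55 = (-1 + 6 + 1/2)/55 = (1/55)*(11/2) = 1/10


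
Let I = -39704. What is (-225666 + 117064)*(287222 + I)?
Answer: -26880949836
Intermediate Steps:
(-225666 + 117064)*(287222 + I) = (-225666 + 117064)*(287222 - 39704) = -108602*247518 = -26880949836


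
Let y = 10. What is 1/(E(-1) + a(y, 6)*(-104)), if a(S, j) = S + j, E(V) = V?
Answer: -1/1665 ≈ -0.00060060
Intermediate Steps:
1/(E(-1) + a(y, 6)*(-104)) = 1/(-1 + (10 + 6)*(-104)) = 1/(-1 + 16*(-104)) = 1/(-1 - 1664) = 1/(-1665) = -1/1665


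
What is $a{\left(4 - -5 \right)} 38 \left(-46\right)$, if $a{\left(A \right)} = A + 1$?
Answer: $-17480$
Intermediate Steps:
$a{\left(A \right)} = 1 + A$
$a{\left(4 - -5 \right)} 38 \left(-46\right) = \left(1 + \left(4 - -5\right)\right) 38 \left(-46\right) = \left(1 + \left(4 + 5\right)\right) 38 \left(-46\right) = \left(1 + 9\right) 38 \left(-46\right) = 10 \cdot 38 \left(-46\right) = 380 \left(-46\right) = -17480$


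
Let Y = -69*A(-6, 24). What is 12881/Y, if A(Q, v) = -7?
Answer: 12881/483 ≈ 26.669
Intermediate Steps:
Y = 483 (Y = -69*(-7) = 483)
12881/Y = 12881/483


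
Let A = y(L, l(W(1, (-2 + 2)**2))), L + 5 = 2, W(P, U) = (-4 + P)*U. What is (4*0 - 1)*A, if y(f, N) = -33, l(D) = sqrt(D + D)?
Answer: 33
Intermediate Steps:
W(P, U) = U*(-4 + P)
L = -3 (L = -5 + 2 = -3)
l(D) = sqrt(2)*sqrt(D) (l(D) = sqrt(2*D) = sqrt(2)*sqrt(D))
A = -33
(4*0 - 1)*A = (4*0 - 1)*(-33) = (0 - 1)*(-33) = -1*(-33) = 33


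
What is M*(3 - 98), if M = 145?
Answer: -13775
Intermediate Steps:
M*(3 - 98) = 145*(3 - 98) = 145*(-95) = -13775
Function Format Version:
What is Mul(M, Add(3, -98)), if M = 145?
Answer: -13775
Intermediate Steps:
Mul(M, Add(3, -98)) = Mul(145, Add(3, -98)) = Mul(145, -95) = -13775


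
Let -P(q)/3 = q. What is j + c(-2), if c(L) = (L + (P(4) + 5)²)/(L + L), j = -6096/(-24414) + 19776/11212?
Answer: -444194193/45621628 ≈ -9.7365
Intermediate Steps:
P(q) = -3*q
j = 22964984/11405407 (j = -6096*(-1/24414) + 19776*(1/11212) = 1016/4069 + 4944/2803 = 22964984/11405407 ≈ 2.0135)
c(L) = (49 + L)/(2*L) (c(L) = (L + (-3*4 + 5)²)/(L + L) = (L + (-12 + 5)²)/((2*L)) = (L + (-7)²)*(1/(2*L)) = (L + 49)*(1/(2*L)) = (49 + L)*(1/(2*L)) = (49 + L)/(2*L))
j + c(-2) = 22964984/11405407 + (½)*(49 - 2)/(-2) = 22964984/11405407 + (½)*(-½)*47 = 22964984/11405407 - 47/4 = -444194193/45621628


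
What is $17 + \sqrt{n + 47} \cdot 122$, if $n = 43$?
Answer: $17 + 366 \sqrt{10} \approx 1174.4$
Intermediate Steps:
$17 + \sqrt{n + 47} \cdot 122 = 17 + \sqrt{43 + 47} \cdot 122 = 17 + \sqrt{90} \cdot 122 = 17 + 3 \sqrt{10} \cdot 122 = 17 + 366 \sqrt{10}$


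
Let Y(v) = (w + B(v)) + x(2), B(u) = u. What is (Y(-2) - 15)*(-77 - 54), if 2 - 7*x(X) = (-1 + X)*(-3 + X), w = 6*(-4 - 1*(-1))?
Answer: 31702/7 ≈ 4528.9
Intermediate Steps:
w = -18 (w = 6*(-4 + 1) = 6*(-3) = -18)
x(X) = 2/7 - (-1 + X)*(-3 + X)/7
Y(v) = -123/7 + v (Y(v) = (-18 + v) + (-⅐ - ⅐*2² + (4/7)*2) = (-18 + v) + (-⅐ - ⅐*4 + 8/7) = (-18 + v) + (-⅐ - 4/7 + 8/7) = (-18 + v) + 3/7 = -123/7 + v)
(Y(-2) - 15)*(-77 - 54) = ((-123/7 - 2) - 15)*(-77 - 54) = (-137/7 - 15)*(-131) = -242/7*(-131) = 31702/7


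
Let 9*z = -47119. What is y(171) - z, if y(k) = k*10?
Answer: 62509/9 ≈ 6945.4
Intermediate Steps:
z = -47119/9 (z = (1/9)*(-47119) = -47119/9 ≈ -5235.4)
y(k) = 10*k
y(171) - z = 10*171 - 1*(-47119/9) = 1710 + 47119/9 = 62509/9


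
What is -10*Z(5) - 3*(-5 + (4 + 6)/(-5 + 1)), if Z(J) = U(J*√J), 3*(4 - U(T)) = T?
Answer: -35/2 + 50*√5/3 ≈ 19.768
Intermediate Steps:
U(T) = 4 - T/3
Z(J) = 4 - J^(3/2)/3 (Z(J) = 4 - J*√J/3 = 4 - J^(3/2)/3)
-10*Z(5) - 3*(-5 + (4 + 6)/(-5 + 1)) = -10*(4 - 5*√5/3) - 3*(-5 + (4 + 6)/(-5 + 1)) = -10*(4 - 5*√5/3) - 3*(-5 + 10/(-4)) = -10*(4 - 5*√5/3) - 3*(-5 + 10*(-¼)) = (-40 + 50*√5/3) - 3*(-5 - 5/2) = (-40 + 50*√5/3) - 3*(-15/2) = (-40 + 50*√5/3) + 45/2 = -35/2 + 50*√5/3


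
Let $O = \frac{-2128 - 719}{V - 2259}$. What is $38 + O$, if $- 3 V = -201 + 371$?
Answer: $\frac{272527}{6947} \approx 39.229$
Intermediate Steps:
$V = - \frac{170}{3}$ ($V = - \frac{-201 + 371}{3} = \left(- \frac{1}{3}\right) 170 = - \frac{170}{3} \approx -56.667$)
$O = \frac{8541}{6947}$ ($O = \frac{-2128 - 719}{- \frac{170}{3} - 2259} = - \frac{2847}{- \frac{6947}{3}} = \left(-2847\right) \left(- \frac{3}{6947}\right) = \frac{8541}{6947} \approx 1.2295$)
$38 + O = 38 + \frac{8541}{6947} = \frac{272527}{6947}$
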